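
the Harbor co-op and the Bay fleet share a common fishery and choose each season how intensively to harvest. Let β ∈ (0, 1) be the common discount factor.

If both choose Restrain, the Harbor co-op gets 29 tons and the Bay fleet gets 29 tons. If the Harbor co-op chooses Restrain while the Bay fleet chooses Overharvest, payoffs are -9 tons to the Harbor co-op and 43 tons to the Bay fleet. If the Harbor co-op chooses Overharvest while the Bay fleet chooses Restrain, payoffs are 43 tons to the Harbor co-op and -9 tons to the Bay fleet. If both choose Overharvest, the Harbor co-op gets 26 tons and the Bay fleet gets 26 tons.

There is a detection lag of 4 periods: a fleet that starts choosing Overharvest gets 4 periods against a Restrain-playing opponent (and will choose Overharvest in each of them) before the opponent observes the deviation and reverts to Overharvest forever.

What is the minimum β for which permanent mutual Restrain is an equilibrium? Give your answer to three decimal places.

0.953

Deviating for the 4 undetected periods gains 43−29 = 14 per period over cooperation, then loses 29−26 = 3 per period forever once punishment starts.
Gain: 14(1 + β + … + β^3); loss: 3·β^4/(1−β).
No profitable deviation ⇔ 14(1−β^4) ≤ 3·β^4, i.e. β^4 ≥ 14/(14+3) = 14/17.
Hence β ≥ (14/17)^(1/4) ≈ 0.953.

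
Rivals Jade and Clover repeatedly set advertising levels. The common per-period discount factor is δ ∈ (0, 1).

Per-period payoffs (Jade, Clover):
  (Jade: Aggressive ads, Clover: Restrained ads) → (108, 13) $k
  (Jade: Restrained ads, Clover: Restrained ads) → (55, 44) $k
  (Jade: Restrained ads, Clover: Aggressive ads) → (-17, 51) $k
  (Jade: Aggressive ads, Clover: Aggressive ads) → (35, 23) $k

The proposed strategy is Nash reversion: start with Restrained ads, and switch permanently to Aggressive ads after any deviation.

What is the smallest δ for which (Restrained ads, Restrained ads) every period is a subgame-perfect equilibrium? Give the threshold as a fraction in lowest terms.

For Jade: deviation gain 108−55 = 53, per-period punishment loss 55−35 = 20. IC gives δ ≥ 53/73.
For Clover: gain 7, loss 21 per period, so δ ≥ 7/28 = 1/4.
The tighter constraint is Jade's, so cooperation needs δ ≥ 53/73.

53/73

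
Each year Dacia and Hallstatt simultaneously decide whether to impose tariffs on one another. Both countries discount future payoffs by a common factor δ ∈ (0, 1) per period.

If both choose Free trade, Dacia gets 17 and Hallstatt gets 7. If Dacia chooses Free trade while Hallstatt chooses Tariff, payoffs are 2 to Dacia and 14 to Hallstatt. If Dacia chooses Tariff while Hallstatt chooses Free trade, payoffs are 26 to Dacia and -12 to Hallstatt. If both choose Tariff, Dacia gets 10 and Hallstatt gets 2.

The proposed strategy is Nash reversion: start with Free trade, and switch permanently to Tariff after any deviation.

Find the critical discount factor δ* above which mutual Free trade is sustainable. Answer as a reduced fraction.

7/12

Dacia: cooperation gives 17 each period; deviation gives 26 once then 10 forever.
  17/(1−δ) ≥ 26 + 10δ/(1−δ) ⇒ δ ≥ 9/16.
Hallstatt: cooperation gives 7 each period; deviation gives 14 once then 2 forever.
  δ ≥ 7/12.
Both must hold, so the binding constraint is Hallstatt's: δ ≥ 7/12.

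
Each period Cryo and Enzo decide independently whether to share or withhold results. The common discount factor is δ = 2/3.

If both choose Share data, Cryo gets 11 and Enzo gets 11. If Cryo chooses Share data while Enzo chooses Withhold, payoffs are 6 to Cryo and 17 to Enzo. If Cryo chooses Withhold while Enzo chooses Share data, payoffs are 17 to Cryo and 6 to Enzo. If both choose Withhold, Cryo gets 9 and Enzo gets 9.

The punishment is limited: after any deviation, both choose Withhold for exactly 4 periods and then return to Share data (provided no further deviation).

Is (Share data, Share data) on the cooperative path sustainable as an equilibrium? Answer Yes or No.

No

Comparing payoff streams over the 5 periods until play realigns: cooperate → 11(1+δ+…+δ^4); deviate → 17 + 9(δ+…+δ^4).
Cooperation is sustained iff (11−9)(δ+…+δ^4) ≥ 17−11.
δ+…+δ^4 = 2/3·(1−(2/3)^4)/(1−2/3) = 1.6049, and (17−11)/(11−9) = 3.0000.
1.6049 < 3.0000, so cooperation is not sustainable.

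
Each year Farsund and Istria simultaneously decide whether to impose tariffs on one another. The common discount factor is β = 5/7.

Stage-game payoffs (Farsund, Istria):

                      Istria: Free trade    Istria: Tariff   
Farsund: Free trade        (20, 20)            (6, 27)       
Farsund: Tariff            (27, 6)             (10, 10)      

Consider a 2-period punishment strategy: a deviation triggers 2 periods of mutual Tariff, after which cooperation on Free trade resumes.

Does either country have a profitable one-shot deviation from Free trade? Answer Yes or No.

No

Comparing payoff streams over the 3 periods until play realigns: cooperate → 20(1+β+…+β^2); deviate → 27 + 10(β+…+β^2).
Cooperation is sustained iff (20−10)(β+…+β^2) ≥ 27−20.
β+…+β^2 = 5/7·(1−(5/7)^2)/(1−5/7) = 1.2245, and (27−20)/(20−10) = 0.7000.
1.2245 ≥ 0.7000, so cooperation is sustainable.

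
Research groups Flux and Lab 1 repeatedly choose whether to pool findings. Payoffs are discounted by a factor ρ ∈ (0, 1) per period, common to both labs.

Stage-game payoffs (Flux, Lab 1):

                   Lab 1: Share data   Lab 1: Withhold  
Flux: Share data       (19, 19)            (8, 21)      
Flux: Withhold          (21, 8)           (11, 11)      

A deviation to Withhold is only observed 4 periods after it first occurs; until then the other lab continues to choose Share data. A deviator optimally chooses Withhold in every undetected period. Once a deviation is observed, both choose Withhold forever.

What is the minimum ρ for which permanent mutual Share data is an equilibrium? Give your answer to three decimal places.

Deviating for the 4 undetected periods gains 21−19 = 2 per period over cooperation, then loses 19−11 = 8 per period forever once punishment starts.
Gain: 2(1 + ρ + … + ρ^3); loss: 8·ρ^4/(1−ρ).
No profitable deviation ⇔ 2(1−ρ^4) ≤ 8·ρ^4, i.e. ρ^4 ≥ 2/(2+8) = 1/5.
Hence ρ ≥ (1/5)^(1/4) ≈ 0.669.

0.669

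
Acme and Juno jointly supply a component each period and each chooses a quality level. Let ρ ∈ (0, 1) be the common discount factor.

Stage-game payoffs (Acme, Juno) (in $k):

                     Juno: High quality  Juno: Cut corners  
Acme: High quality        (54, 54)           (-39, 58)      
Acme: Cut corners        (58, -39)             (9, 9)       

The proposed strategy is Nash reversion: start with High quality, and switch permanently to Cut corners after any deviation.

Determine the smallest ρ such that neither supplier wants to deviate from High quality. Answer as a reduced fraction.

Under grim trigger the critical discount factor is (T−C)/(T−P) with T = 58, C = 54, P = 9.
ρ* = (58−54)/(58−9) = 4/49.

4/49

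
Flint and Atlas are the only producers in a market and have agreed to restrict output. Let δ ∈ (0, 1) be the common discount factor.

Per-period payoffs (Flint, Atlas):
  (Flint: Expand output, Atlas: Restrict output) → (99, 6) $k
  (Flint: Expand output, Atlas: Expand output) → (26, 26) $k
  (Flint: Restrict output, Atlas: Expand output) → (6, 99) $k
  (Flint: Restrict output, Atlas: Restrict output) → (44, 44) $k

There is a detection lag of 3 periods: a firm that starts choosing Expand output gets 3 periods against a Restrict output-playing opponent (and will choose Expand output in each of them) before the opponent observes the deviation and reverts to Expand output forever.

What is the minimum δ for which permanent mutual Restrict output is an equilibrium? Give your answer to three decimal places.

The best deviation is to choose Expand output for all 3 undetected periods, earning 99 each, then 26 forever once detected.
Deviation value: 99(1−δ^3)/(1−δ) + 26δ^3/(1−δ); cooperation value: 44/(1−δ).
IC: 44 ≥ 99(1−δ^3) + 26δ^3 = 99 − 73δ^3.
So δ^3 ≥ 55/73, giving δ ≥ (55/73)^(1/3) ≈ 0.910.

0.910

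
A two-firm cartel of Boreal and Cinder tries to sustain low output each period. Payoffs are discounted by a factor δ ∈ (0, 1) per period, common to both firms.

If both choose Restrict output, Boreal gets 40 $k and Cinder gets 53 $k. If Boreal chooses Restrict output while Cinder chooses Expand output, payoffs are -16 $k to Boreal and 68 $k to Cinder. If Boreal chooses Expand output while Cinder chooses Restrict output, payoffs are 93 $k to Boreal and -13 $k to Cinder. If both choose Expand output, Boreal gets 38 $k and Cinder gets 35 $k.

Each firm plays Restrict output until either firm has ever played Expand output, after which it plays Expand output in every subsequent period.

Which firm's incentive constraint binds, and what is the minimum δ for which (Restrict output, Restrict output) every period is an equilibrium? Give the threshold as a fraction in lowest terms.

Boreal; δ ≥ 53/55

Boreal: cooperation gives 40 each period; deviation gives 93 once then 38 forever.
  40/(1−δ) ≥ 93 + 38δ/(1−δ) ⇒ δ ≥ 53/55.
Cinder: cooperation gives 53 each period; deviation gives 68 once then 35 forever.
  δ ≥ 15/33 = 5/11.
Both must hold, so the binding constraint is Boreal's: δ ≥ 53/55.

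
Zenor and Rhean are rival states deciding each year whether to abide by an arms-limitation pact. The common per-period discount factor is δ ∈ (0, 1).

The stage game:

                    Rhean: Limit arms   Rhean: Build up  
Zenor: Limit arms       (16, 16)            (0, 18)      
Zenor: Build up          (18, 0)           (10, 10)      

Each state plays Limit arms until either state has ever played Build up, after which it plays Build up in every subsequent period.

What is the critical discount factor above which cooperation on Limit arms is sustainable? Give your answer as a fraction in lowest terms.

One-period gain from deviating is 18 − 16 = 2. The loss is 16 − 10 = 6 in every subsequent period, with present value 6·δ/(1−δ).
Deviation is unprofitable when 6·δ/(1−δ) ≥ 2, i.e. δ/(1−δ) ≥ 1/3.
Equivalently δ ≥ 2/(2+6) = 1/4.

1/4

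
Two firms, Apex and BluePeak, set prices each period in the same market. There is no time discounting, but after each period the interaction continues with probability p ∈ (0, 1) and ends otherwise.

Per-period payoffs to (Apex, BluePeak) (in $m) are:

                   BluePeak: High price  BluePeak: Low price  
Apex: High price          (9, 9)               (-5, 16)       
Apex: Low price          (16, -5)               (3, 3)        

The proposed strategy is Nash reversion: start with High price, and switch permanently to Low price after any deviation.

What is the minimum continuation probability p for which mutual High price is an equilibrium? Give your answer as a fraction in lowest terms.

7/13

With no time discounting, the continuation probability p plays the role of the discount factor.
Grim-trigger IC: 9/(1−p) ≥ 16 + 3p/(1−p) ⇒ p ≥ (16−9)/(16−3) = 7/13.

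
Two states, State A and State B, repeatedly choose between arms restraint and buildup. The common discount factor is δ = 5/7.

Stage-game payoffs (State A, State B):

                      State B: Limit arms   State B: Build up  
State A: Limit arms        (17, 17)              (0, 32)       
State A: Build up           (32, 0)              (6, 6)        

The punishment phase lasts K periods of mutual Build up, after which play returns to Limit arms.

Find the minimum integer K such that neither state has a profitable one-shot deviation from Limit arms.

Need Σ_{k=1}^{K} δ^k ≥ (32−17)/(17−6) = 1.3636 at δ = 5/7.
At K = 2 the sum is 1.2245 < 1.3636; at K = 3 it is 1.5889 ≥ 1.3636.
So the minimum punishment length is K = 3.

3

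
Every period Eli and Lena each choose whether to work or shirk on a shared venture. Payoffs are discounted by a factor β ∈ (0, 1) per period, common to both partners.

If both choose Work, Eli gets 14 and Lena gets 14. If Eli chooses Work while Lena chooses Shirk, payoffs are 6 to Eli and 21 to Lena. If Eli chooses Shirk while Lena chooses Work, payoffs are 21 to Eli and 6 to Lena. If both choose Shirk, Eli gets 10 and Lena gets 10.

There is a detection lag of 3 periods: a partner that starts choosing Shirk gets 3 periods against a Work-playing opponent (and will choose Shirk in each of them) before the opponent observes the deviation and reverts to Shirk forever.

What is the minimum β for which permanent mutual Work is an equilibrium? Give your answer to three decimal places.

The best deviation is to choose Shirk for all 3 undetected periods, earning 21 each, then 10 forever once detected.
Deviation value: 21(1−β^3)/(1−β) + 10β^3/(1−β); cooperation value: 14/(1−β).
IC: 14 ≥ 21(1−β^3) + 10β^3 = 21 − 11β^3.
So β^3 ≥ 7/11, giving β ≥ (7/11)^(1/3) ≈ 0.860.

0.860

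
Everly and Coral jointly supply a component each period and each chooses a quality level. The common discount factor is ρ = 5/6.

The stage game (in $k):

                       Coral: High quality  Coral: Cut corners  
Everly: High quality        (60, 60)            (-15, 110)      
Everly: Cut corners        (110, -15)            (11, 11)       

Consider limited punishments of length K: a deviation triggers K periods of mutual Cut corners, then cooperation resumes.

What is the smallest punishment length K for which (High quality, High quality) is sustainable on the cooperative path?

2

IC: ρ(1−ρ^K)/(1−ρ) ≥ (110−60)/(60−11) = 50/49.
With ρ = 5/6: need 1 − ρ^K ≥ 50/49·(1−5/6)/(5/6), i.e. ρ^K ≤ 0.7959.
Since (5/6)^1 = 0.8333 and (5/6)^2 = 0.6944, the smallest such K is 2.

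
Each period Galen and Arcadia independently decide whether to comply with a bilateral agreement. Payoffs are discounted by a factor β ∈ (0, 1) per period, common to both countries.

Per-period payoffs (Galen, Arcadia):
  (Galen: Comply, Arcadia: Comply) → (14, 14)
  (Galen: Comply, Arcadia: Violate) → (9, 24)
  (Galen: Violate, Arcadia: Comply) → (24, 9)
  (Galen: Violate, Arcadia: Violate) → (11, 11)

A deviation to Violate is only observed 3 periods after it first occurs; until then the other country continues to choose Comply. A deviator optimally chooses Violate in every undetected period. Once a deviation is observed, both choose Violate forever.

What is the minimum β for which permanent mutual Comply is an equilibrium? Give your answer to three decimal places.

0.916

The best deviation is to choose Violate for all 3 undetected periods, earning 24 each, then 11 forever once detected.
Deviation value: 24(1−β^3)/(1−β) + 11β^3/(1−β); cooperation value: 14/(1−β).
IC: 14 ≥ 24(1−β^3) + 11β^3 = 24 − 13β^3.
So β^3 ≥ 10/13, giving β ≥ (10/13)^(1/3) ≈ 0.916.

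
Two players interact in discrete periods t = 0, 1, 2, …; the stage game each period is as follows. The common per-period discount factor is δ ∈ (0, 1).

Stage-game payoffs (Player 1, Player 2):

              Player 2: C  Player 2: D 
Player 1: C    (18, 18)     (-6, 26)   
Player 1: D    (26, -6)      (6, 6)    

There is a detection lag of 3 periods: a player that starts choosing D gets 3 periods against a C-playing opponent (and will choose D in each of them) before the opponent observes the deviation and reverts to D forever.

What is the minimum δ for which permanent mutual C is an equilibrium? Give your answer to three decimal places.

0.737

A deviator earns 26 for 3 periods, then 6 forever; cooperating earns 18 forever. Multiplying the IC by (1−δ):
18 ≥ 26(1−δ^3) + 6δ^3, so 20·δ^3 ≥ 8 and δ^3 ≥ 2/5.
δ ≥ (2/5)^(1/3) ≈ 0.737.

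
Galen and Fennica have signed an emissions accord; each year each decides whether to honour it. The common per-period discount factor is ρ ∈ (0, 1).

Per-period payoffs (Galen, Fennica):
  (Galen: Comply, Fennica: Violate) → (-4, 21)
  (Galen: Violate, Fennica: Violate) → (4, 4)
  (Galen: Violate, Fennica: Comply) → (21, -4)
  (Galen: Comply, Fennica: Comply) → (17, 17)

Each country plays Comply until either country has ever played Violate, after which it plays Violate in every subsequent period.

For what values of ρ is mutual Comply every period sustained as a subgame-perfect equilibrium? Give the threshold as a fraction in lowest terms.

Cooperation forever yields 17 each period: 17/(1−ρ).
Deviating yields 21 once, then 4 forever: 21 + 4ρ/(1−ρ).
No profitable deviation requires 17/(1−ρ) ≥ 21 + 4ρ/(1−ρ).
Multiplying by (1−ρ): 17 ≥ 21(1−ρ) + 4ρ = 21 − 17ρ.
So 17ρ ≥ 4, i.e. ρ ≥ 4/17.

4/17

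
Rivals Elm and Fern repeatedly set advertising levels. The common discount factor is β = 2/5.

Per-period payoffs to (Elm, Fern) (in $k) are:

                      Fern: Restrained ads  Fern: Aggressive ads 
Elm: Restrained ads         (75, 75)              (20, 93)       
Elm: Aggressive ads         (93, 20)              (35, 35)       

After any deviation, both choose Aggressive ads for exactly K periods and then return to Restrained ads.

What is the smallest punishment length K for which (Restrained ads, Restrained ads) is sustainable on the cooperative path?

IC: β(1−β^K)/(1−β) ≥ (93−75)/(75−35) = 9/20.
With β = 2/5: need 1 − β^K ≥ 9/20·(1−2/5)/(2/5), i.e. β^K ≤ 0.3250.
Since (2/5)^1 = 0.4000 and (2/5)^2 = 0.1600, the smallest such K is 2.

2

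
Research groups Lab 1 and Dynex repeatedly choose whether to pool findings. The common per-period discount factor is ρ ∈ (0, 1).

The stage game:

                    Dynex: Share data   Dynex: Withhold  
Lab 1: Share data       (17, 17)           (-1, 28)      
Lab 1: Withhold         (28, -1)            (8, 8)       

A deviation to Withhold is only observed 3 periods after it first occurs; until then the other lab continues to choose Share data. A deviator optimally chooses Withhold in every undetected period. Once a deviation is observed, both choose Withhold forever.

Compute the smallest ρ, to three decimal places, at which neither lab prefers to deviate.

The best deviation is to choose Withhold for all 3 undetected periods, earning 28 each, then 8 forever once detected.
Deviation value: 28(1−ρ^3)/(1−ρ) + 8ρ^3/(1−ρ); cooperation value: 17/(1−ρ).
IC: 17 ≥ 28(1−ρ^3) + 8ρ^3 = 28 − 20ρ^3.
So ρ^3 ≥ 11/20, giving ρ ≥ (11/20)^(1/3) ≈ 0.819.

0.819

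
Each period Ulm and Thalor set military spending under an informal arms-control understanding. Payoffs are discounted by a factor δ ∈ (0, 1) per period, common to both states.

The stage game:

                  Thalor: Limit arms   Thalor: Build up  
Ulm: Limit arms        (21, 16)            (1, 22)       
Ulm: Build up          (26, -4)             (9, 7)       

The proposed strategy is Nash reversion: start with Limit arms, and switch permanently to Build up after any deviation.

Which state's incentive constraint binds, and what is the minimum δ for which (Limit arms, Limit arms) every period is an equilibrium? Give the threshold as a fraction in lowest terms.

For Ulm: deviation gain 26−21 = 5, per-period punishment loss 21−9 = 12. IC gives δ ≥ 5/17.
For Thalor: gain 6, loss 9 per period, so δ ≥ 6/15 = 2/5.
The tighter constraint is Thalor's, so cooperation needs δ ≥ 2/5.

Thalor; δ ≥ 2/5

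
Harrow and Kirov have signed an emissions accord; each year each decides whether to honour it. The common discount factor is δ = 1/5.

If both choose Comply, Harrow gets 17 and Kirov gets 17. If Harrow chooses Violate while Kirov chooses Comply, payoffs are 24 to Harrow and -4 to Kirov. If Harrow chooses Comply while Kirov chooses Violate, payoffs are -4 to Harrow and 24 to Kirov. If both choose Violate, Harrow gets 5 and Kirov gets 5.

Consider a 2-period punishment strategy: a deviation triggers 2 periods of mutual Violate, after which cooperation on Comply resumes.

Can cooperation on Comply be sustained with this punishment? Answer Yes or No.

IC: δ+…+δ^2 ≥ (24−17)/(17−5) = 7/12.
At δ = 1/5: partial sum = 0.2400 < 0.5833. Cooperation not sustainable.

No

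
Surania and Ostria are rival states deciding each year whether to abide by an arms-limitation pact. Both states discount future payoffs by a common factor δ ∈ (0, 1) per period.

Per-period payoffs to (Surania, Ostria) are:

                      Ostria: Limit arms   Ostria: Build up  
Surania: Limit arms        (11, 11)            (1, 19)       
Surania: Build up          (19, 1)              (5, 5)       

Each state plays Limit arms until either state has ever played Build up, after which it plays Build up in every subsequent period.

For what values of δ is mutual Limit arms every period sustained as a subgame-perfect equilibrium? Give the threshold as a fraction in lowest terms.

Under grim trigger the critical discount factor is (T−C)/(T−P) with T = 19, C = 11, P = 5.
δ* = (19−11)/(19−5) = 8/14 = 4/7.

4/7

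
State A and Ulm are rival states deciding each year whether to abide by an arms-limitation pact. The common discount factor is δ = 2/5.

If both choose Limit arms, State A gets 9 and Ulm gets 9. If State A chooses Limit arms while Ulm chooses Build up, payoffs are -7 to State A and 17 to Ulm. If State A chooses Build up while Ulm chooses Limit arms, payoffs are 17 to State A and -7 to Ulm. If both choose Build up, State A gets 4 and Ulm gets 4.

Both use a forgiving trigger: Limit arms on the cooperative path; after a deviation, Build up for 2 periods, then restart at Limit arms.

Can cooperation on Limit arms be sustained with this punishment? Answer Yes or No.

No

A one-shot deviation gives 17 now, then 4 for 2 periods, then back to 9.
Gain from deviating: (17−9) today; loss: (9−4) in each of the next 2 periods.
No-deviation condition: (9−4)(δ+…+δ^2) ≥ 17−9, i.e. δ+…+δ^2 ≥ 8/5.
At δ = 2/5: δ+…+δ^2 = 0.5600 < 1.6000.
So cooperation is not sustainable.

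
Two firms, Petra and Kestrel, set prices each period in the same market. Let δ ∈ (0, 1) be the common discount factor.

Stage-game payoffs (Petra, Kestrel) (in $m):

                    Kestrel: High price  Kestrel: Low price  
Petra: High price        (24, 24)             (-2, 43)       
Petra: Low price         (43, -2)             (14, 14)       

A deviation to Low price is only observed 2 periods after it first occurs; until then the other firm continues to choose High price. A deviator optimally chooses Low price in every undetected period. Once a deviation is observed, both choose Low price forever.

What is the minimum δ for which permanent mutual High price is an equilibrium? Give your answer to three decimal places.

0.809

The best deviation is to choose Low price for all 2 undetected periods, earning 43 each, then 14 forever once detected.
Deviation value: 43(1−δ^2)/(1−δ) + 14δ^2/(1−δ); cooperation value: 24/(1−δ).
IC: 24 ≥ 43(1−δ^2) + 14δ^2 = 43 − 29δ^2.
So δ^2 ≥ 19/29, giving δ ≥ (19/29)^(1/2) ≈ 0.809.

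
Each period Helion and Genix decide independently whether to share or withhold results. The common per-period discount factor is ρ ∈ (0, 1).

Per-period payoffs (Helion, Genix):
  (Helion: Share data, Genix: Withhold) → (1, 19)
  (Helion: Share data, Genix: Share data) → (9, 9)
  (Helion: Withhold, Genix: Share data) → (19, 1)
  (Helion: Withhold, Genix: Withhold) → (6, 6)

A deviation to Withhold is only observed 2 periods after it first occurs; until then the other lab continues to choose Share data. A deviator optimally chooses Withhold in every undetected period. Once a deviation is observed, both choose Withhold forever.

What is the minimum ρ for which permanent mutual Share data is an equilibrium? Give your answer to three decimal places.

A deviator earns 19 for 2 periods, then 6 forever; cooperating earns 9 forever. Multiplying the IC by (1−ρ):
9 ≥ 19(1−ρ^2) + 6ρ^2, so 13·ρ^2 ≥ 10 and ρ^2 ≥ 10/13.
ρ ≥ (10/13)^(1/2) ≈ 0.877.

0.877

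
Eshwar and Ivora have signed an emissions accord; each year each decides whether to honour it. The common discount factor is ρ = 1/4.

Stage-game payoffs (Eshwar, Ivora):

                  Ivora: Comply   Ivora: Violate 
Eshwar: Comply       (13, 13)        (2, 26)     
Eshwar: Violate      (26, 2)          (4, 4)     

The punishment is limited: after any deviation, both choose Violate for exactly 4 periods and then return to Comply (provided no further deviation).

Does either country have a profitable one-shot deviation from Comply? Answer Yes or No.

A one-shot deviation gives 26 now, then 4 for 4 periods, then back to 13.
Gain from deviating: (26−13) today; loss: (13−4) in each of the next 4 periods.
No-deviation condition: (13−4)(ρ+…+ρ^4) ≥ 26−13, i.e. ρ+…+ρ^4 ≥ 13/9.
At ρ = 1/4: ρ+…+ρ^4 = 0.3320 < 1.4444.
So cooperation is not sustainable.

Yes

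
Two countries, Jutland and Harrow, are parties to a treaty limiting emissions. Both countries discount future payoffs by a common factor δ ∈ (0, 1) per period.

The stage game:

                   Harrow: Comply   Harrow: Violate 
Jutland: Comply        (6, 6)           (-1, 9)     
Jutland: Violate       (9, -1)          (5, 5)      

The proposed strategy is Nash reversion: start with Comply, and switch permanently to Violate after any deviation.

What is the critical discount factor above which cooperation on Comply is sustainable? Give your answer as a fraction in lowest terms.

3/4

6/(1−δ) ≥ 9 + 5δ/(1−δ)
6 ≥ 9 − 4δ
δ ≥ 3/4.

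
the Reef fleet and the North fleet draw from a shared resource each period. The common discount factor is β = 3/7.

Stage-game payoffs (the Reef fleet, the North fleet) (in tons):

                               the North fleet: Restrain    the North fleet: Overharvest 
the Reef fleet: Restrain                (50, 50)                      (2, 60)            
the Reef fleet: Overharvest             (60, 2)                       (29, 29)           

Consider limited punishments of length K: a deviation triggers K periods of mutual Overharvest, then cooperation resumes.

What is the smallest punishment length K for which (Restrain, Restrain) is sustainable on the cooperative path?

2

IC: β(1−β^K)/(1−β) ≥ (60−50)/(50−29) = 10/21.
With β = 3/7: need 1 − β^K ≥ 10/21·(1−3/7)/(3/7), i.e. β^K ≤ 0.3651.
Since (3/7)^1 = 0.4286 and (3/7)^2 = 0.1837, the smallest such K is 2.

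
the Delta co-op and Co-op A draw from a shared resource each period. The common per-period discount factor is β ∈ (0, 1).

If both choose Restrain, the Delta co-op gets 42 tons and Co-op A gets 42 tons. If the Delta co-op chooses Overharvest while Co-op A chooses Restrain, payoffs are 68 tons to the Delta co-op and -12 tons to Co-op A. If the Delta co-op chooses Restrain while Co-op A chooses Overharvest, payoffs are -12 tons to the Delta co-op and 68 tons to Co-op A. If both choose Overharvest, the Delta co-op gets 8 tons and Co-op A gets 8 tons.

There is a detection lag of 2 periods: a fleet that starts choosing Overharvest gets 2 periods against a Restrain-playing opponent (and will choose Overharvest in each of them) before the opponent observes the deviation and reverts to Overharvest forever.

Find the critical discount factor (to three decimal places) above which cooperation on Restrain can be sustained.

The best deviation is to choose Overharvest for all 2 undetected periods, earning 68 each, then 8 forever once detected.
Deviation value: 68(1−β^2)/(1−β) + 8β^2/(1−β); cooperation value: 42/(1−β).
IC: 42 ≥ 68(1−β^2) + 8β^2 = 68 − 60β^2.
So β^2 ≥ 26/60 = 13/30, giving β ≥ (13/30)^(1/2) ≈ 0.658.

0.658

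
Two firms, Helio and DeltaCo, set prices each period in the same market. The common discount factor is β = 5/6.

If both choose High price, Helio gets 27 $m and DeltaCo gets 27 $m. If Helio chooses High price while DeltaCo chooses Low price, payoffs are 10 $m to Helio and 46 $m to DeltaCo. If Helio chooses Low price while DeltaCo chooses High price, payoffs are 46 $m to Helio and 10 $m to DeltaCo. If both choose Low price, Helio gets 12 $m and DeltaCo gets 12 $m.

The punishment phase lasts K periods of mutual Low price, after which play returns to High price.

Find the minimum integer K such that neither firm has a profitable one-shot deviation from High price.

Need Σ_{k=1}^{K} β^k ≥ (46−27)/(27−12) = 1.2667 at β = 5/6.
At K = 1 the sum is 0.8333 < 1.2667; at K = 2 it is 1.5278 ≥ 1.2667.
So the minimum punishment length is K = 2.

2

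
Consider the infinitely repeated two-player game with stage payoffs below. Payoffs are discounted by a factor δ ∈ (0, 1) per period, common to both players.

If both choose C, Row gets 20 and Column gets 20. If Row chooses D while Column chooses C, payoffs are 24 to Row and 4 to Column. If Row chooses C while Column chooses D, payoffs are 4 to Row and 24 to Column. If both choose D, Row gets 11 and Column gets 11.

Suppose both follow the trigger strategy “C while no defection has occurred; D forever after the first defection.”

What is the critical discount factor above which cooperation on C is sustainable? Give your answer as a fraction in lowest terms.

Under grim trigger the critical discount factor is (T−C)/(T−P) with T = 24, C = 20, P = 11.
δ* = (24−20)/(24−11) = 4/13.

4/13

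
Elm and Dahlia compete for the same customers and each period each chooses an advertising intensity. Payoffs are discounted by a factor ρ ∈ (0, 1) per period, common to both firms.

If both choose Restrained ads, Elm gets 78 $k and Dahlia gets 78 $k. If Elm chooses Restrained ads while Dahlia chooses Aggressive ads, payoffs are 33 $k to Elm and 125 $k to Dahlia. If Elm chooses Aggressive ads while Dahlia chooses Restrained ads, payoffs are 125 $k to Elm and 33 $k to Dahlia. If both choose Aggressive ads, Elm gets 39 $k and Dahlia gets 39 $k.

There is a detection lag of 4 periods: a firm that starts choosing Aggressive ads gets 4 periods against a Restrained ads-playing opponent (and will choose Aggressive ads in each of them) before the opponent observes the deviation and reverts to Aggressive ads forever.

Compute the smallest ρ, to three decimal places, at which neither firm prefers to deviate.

The best deviation is to choose Aggressive ads for all 4 undetected periods, earning 125 each, then 39 forever once detected.
Deviation value: 125(1−ρ^4)/(1−ρ) + 39ρ^4/(1−ρ); cooperation value: 78/(1−ρ).
IC: 78 ≥ 125(1−ρ^4) + 39ρ^4 = 125 − 86ρ^4.
So ρ^4 ≥ 47/86, giving ρ ≥ (47/86)^(1/4) ≈ 0.860.

0.860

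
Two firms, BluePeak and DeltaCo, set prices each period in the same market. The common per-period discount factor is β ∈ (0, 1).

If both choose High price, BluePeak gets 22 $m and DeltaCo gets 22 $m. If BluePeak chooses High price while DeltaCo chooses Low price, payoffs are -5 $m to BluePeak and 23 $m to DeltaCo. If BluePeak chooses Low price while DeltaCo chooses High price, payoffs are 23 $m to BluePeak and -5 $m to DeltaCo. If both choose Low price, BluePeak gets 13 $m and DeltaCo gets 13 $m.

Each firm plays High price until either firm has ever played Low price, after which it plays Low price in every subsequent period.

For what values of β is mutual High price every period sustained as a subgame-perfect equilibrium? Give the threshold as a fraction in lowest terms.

22/(1−β) ≥ 23 + 13β/(1−β)
22 ≥ 23 − 10β
β ≥ 1/10.

1/10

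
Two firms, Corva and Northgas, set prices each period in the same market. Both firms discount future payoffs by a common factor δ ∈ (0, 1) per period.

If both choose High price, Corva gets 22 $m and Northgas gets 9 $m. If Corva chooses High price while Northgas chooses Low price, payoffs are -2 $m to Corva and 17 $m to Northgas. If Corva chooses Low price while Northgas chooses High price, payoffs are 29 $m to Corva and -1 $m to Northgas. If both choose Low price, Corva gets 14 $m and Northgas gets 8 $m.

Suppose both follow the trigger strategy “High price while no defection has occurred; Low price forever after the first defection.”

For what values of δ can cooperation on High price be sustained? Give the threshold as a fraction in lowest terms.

8/9

For Corva: deviation gain 29−22 = 7, per-period punishment loss 22−14 = 8. IC gives δ ≥ 7/15.
For Northgas: gain 8, loss 1 per period, so δ ≥ 8/9.
The tighter constraint is Northgas's, so cooperation needs δ ≥ 8/9.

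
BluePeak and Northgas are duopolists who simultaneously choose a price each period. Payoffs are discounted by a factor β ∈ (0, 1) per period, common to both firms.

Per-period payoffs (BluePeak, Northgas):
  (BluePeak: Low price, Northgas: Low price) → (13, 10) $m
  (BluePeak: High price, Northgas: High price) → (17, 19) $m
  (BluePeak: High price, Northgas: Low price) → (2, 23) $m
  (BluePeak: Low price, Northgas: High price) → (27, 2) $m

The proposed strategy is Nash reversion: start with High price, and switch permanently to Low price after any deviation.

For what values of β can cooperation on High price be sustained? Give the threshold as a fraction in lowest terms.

For BluePeak: deviation gain 27−17 = 10, per-period punishment loss 17−13 = 4. IC gives β ≥ 10/14 = 5/7.
For Northgas: gain 4, loss 9 per period, so β ≥ 4/13.
The tighter constraint is BluePeak's, so cooperation needs β ≥ 5/7.

5/7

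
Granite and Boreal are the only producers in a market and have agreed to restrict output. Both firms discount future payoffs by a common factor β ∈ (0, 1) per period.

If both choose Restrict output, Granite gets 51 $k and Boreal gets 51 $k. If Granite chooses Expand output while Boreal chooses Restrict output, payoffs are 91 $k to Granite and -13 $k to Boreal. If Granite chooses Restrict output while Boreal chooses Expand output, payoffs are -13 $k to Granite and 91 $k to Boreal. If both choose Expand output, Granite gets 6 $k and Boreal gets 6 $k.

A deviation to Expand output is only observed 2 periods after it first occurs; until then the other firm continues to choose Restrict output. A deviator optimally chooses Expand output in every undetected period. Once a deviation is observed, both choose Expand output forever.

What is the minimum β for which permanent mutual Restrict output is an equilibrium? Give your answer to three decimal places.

0.686

A deviator earns 91 for 2 periods, then 6 forever; cooperating earns 51 forever. Multiplying the IC by (1−β):
51 ≥ 91(1−β^2) + 6β^2, so 85·β^2 ≥ 40 and β^2 ≥ 8/17.
β ≥ (8/17)^(1/2) ≈ 0.686.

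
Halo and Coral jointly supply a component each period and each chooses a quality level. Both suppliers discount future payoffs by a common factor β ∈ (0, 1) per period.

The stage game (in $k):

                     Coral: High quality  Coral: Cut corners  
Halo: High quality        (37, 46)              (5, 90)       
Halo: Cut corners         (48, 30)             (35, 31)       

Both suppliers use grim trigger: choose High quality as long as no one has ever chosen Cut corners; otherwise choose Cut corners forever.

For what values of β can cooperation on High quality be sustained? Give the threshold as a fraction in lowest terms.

For Halo: deviation gain 48−37 = 11, per-period punishment loss 37−35 = 2. IC gives β ≥ 11/13.
For Coral: gain 44, loss 15 per period, so β ≥ 44/59.
The tighter constraint is Halo's, so cooperation needs β ≥ 11/13.

11/13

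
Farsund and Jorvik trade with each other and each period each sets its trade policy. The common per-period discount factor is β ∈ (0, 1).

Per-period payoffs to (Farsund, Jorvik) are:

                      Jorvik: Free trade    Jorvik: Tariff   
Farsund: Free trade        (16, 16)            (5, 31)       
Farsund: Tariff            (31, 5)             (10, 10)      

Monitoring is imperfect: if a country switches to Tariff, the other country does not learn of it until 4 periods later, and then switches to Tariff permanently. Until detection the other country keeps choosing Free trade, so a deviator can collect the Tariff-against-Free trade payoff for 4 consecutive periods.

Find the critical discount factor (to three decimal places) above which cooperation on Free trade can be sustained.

0.919

A deviator earns 31 for 4 periods, then 10 forever; cooperating earns 16 forever. Multiplying the IC by (1−β):
16 ≥ 31(1−β^4) + 10β^4, so 21·β^4 ≥ 15 and β^4 ≥ 5/7.
β ≥ (5/7)^(1/4) ≈ 0.919.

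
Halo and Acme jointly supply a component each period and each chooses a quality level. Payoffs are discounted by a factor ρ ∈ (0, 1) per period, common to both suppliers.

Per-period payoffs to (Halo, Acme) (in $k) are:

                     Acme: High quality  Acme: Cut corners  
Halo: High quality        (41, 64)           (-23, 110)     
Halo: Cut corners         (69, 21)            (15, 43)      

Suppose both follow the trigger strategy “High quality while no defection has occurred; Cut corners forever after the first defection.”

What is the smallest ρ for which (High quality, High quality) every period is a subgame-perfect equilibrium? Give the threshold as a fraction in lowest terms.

46/67

For Halo: deviation gain 69−41 = 28, per-period punishment loss 41−15 = 26. IC gives ρ ≥ 28/54 = 14/27.
For Acme: gain 46, loss 21 per period, so ρ ≥ 46/67.
The tighter constraint is Acme's, so cooperation needs ρ ≥ 46/67.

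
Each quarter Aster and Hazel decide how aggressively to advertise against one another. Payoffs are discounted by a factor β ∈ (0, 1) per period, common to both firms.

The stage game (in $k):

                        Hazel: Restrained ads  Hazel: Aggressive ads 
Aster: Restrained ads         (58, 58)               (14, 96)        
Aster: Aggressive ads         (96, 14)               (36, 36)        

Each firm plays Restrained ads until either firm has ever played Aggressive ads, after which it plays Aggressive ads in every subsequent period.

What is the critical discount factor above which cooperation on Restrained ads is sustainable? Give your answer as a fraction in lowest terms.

19/30

Cooperation forever yields 58 each period: 58/(1−β).
Deviating yields 96 once, then 36 forever: 96 + 36β/(1−β).
No profitable deviation requires 58/(1−β) ≥ 96 + 36β/(1−β).
Multiplying by (1−β): 58 ≥ 96(1−β) + 36β = 96 − 60β.
So 60β ≥ 38, i.e. β ≥ 38/60 = 19/30.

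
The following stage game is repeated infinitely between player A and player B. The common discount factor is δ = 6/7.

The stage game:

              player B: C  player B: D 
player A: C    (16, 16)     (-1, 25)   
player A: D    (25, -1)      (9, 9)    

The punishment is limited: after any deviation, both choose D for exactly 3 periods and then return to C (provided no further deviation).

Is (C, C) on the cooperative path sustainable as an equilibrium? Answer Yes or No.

Yes

Comparing payoff streams over the 4 periods until play realigns: cooperate → 16(1+δ+…+δ^3); deviate → 25 + 9(δ+…+δ^3).
Cooperation is sustained iff (16−9)(δ+…+δ^3) ≥ 25−16.
δ+…+δ^3 = 6/7·(1−(6/7)^3)/(1−6/7) = 2.2216, and (25−16)/(16−9) = 1.2857.
2.2216 ≥ 1.2857, so cooperation is sustainable.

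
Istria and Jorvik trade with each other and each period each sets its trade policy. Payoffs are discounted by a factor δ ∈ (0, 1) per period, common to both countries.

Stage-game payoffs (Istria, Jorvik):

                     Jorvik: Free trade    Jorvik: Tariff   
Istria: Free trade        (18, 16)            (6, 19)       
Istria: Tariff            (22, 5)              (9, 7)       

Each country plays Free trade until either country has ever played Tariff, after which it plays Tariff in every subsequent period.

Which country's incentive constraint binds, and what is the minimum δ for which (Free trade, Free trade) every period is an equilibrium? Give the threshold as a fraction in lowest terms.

For Istria: deviation gain 22−18 = 4, per-period punishment loss 18−9 = 9. IC gives δ ≥ 4/13.
For Jorvik: gain 3, loss 9 per period, so δ ≥ 3/12 = 1/4.
The tighter constraint is Istria's, so cooperation needs δ ≥ 4/13.

Istria; δ ≥ 4/13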